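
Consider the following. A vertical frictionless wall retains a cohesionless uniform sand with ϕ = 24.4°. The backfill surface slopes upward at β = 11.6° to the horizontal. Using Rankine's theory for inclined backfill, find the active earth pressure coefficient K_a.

K_a = cos β · (cos β − √(cos²β − cos²φ)) / (cos β + √(cos²β − cos²φ)).
cos β = 0.9796, cos φ = 0.9107, √(cos²β − cos²φ) = 0.3609.
K_a = 0.9796 × (0.9796 − 0.3609)/(0.9796 + 0.3609) = 0.4521.

0.452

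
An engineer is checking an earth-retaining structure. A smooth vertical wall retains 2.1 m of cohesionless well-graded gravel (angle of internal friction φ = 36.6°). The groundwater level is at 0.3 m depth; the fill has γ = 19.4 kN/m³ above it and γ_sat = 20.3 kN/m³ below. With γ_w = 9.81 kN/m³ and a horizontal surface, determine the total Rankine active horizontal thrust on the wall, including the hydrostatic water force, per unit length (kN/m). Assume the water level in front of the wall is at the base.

K_a = tan²(45° − φ/2) = 0.2530.
γ' = 20.3 − 9.81 = 10.49 kN/m³. Depth below WT = 1.8 m.
σ'_h at WT = K_a γ d_w = 1.472 kPa; at base = 1.472 + K_a γ' × 1.8 = 6.249 kPa.
P₁ (0–0.3 m) = ½×1.472×0.3 = 0.2208. P₂ (0.3–2.1 m) = ½(1.472+6.249)×1.8 = 6.949.
P_w = ½ γ_w h₂² = 0.5×9.81×1.8² = 15.89. Total = 0.2208+6.949+15.89 = 23.06 kN/m.

23.1 kN/m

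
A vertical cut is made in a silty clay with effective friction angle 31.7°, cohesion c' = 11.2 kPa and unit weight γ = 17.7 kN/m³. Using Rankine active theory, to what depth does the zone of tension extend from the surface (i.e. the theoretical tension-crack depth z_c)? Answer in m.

K_a = tan²(45° − 31.7°/2) = 0.3111; √K_a = 0.5577.
The active pressure is zero where K_a γ z = 2c√K_a, so z_c = 2c/(γ√K_a) = 2×11.2/(17.7×0.5577) = 2.269 m.

2.27 m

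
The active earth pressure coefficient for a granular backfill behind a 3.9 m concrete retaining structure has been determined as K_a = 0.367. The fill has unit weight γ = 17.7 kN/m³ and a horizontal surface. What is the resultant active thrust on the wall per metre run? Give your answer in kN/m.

49.4 kN/m

P = ½ K_a γ H² = 0.5 × 0.367 × 17.7 × 3.9² = 49.40 kN/m.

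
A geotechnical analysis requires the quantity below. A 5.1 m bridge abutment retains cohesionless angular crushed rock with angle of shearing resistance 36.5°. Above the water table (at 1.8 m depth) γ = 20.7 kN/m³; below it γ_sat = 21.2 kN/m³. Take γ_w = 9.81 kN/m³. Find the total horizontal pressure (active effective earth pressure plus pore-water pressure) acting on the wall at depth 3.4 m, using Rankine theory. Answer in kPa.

29.8 kPa

K_a = (1 − sin φ)/(1 + sin φ) = 0.2541.
γ' = 21.2 − 9.81 = 11.39 kN/m³.
Effective vertical stress at 3.4 m: σ'_v = 20.7×1.8 + 11.39×1.60 = 55.48 kPa.
σ'_h = K_a σ'_v = 0.2541 × 55.48 = 14.10 kPa; u = γ_w × 1.60 = 15.70 kPa.
Total σ_h = 14.10 + 15.70 = 29.79 kPa.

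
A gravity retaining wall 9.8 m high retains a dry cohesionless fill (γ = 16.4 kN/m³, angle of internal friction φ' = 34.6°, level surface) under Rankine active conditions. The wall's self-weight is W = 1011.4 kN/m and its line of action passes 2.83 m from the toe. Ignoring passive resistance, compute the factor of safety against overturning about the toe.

K_a = tan²(45° − 34.6°/2) = 0.2756.
P_a = ½K_aγH² = 0.5×0.2756×16.4×9.8² = 217.1 kN/m, acting at H/3 = 3.267 m above the base.
Overturning moment M_o = P_a × H/3 = 217.1 × 3.267 = 709.1.
Resisting moment M_r = W × 2.83 = 1011.4 × 2.83 = 2862.
FS_overturning = M_r/M_o = 2862/709.1 = 4.036.

4.04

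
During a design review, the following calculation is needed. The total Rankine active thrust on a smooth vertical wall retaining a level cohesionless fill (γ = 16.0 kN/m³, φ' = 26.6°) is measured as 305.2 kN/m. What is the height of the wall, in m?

10.0 m

K_a = 0.3814. P_a = ½ K_a γ H² ⇒ H = √(2P_a/(K_a γ)).
H = √(2×305.2/(0.3814×16.0)) = 10.00 m.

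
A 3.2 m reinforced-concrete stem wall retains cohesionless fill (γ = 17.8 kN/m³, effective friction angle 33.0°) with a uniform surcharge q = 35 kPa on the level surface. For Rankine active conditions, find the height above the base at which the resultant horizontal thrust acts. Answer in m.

K_a = 0.2948.
Triangular part P₁ = ½K_aγH² = 26.87 at H/3 = 1.067 m; rectangular part P₂ = K_a q H = 33.02 at H/2 = 1.600 m.
ȳ = (P₁·1.067 + P₂·1.600)/(P₁+P₂) = 1.361 m.

1.36 m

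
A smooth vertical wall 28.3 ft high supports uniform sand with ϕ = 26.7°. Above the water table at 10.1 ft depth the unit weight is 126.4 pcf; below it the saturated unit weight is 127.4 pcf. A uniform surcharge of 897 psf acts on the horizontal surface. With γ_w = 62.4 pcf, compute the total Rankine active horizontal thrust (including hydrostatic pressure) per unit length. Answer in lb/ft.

K_a = tan²(45° − φ/2) = 0.3800.
γ' = 127.4 − 62.4 = 65.00 pcf. h₂ = H − d_w = 18.2 ft.
σ'_h: at surface K_a·q = 340.8; at WT K_a(q+γd_w) = 825.9; at base K_a(q+γd_w+γ'h₂) = 1275 psf.
P₁ = ½(340.8+825.9)×10.1 = 5892; P₂ = ½(825.9+1275)×18.2 = 19120; P_w = ½γ_w h₂² = 10330.
Total = 5892+19120+10330 = 35350 lb/ft.

35300 lb/ft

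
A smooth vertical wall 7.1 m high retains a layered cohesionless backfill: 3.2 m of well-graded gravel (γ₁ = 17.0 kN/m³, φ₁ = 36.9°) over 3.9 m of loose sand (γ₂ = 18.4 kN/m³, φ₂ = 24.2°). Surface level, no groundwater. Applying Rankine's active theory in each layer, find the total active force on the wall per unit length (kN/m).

169 kN/m

K_a1 = tan²(45°−36.9°/2) = 0.2497; K_a2 = tan²(45°−24.2°/2) = 0.4185.
Layer 1: σ at base = K_a1 γ₁ h₁ = 13.58 kPa; P₁ = ½×13.58×3.2 = 21.73.
Layer 2: σ_v at top = γ₁h₁ = 54.40; σ_h top = K_a2×54.40 = 22.77; σ_h base = K_a2×(54.40+18.4×3.9) = 52.80.
P₂ = ½(22.77+52.80)×3.9 = 147.4. Total P_a = 21.73+147.4 = 169.1 kN/m.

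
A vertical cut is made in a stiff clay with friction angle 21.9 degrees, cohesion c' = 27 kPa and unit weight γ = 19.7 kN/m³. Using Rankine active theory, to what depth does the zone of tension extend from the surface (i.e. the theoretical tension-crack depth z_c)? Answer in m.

4.06 m

K_a = tan²(45° − 21.9°/2) = 0.4567; √K_a = 0.6758.
The active pressure is zero where K_a γ z = 2c√K_a, so z_c = 2c/(γ√K_a) = 2×27/(19.7×0.6758) = 4.056 m.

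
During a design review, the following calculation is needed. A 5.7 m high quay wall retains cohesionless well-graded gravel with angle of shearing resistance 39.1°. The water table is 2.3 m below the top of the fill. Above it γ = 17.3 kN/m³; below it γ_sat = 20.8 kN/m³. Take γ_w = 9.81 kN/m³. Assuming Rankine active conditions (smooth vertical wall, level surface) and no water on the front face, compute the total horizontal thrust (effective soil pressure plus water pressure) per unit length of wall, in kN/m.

112 kN/m

K_a = tan²(45° − φ/2) = 0.2265.
γ' = 20.8 − 9.81 = 10.99 kN/m³. Depth below WT = 3.4 m.
σ'_h at WT = K_a γ d_w = 9.012 kPa; at base = 9.012 + K_a γ' × 3.4 = 17.47 kPa.
P₁ (0–2.3 m) = ½×9.012×2.3 = 10.36. P₂ (2.3–5.7 m) = ½(9.012+17.47)×3.4 = 45.03.
P_w = ½ γ_w h₂² = 0.5×9.81×3.4² = 56.70. Total = 10.36+45.03+56.70 = 112.1 kN/m.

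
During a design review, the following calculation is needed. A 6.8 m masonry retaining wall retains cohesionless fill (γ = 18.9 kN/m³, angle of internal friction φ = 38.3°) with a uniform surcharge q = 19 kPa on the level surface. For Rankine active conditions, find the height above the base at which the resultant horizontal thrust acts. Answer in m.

2.53 m

K_a = 0.2347.
Triangular part P₁ = ½K_aγH² = 102.6 at H/3 = 2.267 m; rectangular part P₂ = K_a q H = 30.33 at H/2 = 3.400 m.
ȳ = (P₁·2.267 + P₂·3.400)/(P₁+P₂) = 2.525 m.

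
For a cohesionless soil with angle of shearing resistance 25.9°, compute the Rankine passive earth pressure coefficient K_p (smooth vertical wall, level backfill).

K_p = (1 + sin φ)/(1 − sin φ) = tan²(45° + 25.9°/2) = 2.551.

2.55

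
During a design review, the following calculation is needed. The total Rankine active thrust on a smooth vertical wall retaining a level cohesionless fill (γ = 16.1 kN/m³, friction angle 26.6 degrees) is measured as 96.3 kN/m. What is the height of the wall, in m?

5.60 m

K_a = 0.3814. P_a = ½ K_a γ H² ⇒ H = √(2P_a/(K_a γ)).
H = √(2×96.3/(0.3814×16.1)) = 5.600 m.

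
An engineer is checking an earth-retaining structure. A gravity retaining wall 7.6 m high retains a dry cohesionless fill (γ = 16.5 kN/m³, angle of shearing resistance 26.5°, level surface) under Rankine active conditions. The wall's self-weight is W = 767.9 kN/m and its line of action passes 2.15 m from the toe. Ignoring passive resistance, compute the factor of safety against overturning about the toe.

K_a = tan²(45° − 26.5°/2) = 0.3829.
P_a = ½K_aγH² = 0.5×0.3829×16.5×7.6² = 182.5 kN/m, acting at H/3 = 2.533 m above the base.
Overturning moment M_o = P_a × H/3 = 182.5 × 2.533 = 462.3.
Resisting moment M_r = W × 2.15 = 767.9 × 2.15 = 1651.
FS_overturning = M_r/M_o = 1651/462.3 = 3.571.

3.57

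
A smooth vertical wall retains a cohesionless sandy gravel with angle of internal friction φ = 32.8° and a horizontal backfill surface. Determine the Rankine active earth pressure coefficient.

K_a = (1 − sin φ)/(1 + sin φ) = (1 − sin 32.8°)/(1 + sin 32.8°) = 0.2973.

0.297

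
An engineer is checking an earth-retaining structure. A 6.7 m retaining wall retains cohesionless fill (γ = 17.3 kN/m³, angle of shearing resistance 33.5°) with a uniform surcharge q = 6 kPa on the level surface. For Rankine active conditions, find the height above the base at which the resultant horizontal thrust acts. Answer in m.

2.34 m

K_a = 0.2887.
Triangular part P₁ = ½K_aγH² = 112.1 at H/3 = 2.233 m; rectangular part P₂ = K_a q H = 11.61 at H/2 = 3.350 m.
ȳ = (P₁·2.233 + P₂·3.350)/(P₁+P₂) = 2.338 m.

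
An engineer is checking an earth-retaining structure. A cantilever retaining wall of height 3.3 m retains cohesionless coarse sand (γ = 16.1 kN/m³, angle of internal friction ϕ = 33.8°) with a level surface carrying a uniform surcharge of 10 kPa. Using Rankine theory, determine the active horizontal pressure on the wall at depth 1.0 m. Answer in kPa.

K_a = (1 − sin φ)/(1 + sin φ) = 0.2851.
σ_v = γz + q = 16.1 × 1.0 + 10 = 26.10 kPa.
σ_h = K_a σ_v = 0.2851 × 26.10 = 7.441 kPa.

7.44 kPa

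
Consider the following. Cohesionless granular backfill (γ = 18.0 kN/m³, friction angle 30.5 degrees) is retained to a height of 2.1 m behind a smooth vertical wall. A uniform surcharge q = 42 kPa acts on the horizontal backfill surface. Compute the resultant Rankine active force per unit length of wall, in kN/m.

41.8 kN/m

K_a = tan²(45° − φ/2) = 0.3267.
Soil triangle: ½ K_a γ H² = 0.5×0.3267×18.0×2.1² = 12.97 kN/m.
Surcharge rectangle: K_a q H = 0.3267×42×2.1 = 28.81 kN/m.
Total = 12.97 + 28.81 = 41.78 kN/m.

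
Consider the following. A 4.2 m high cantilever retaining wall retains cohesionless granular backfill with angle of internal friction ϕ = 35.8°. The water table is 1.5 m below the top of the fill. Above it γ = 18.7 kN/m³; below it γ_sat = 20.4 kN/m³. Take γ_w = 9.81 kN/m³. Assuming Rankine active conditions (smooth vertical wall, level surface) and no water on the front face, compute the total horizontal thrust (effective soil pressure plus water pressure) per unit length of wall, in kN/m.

71.2 kN/m

K_a = tan²(45° − φ/2) = 0.2619.
γ' = 20.4 − 9.81 = 10.59 kN/m³. Depth below WT = 2.7 m.
σ'_h at WT = K_a γ d_w = 7.345 kPa; at base = 7.345 + K_a γ' × 2.7 = 14.83 kPa.
P₁ (0–1.5 m) = ½×7.345×1.5 = 5.509. P₂ (1.5–4.2 m) = ½(7.345+14.83)×2.7 = 29.94.
P_w = ½ γ_w h₂² = 0.5×9.81×2.7² = 35.76. Total = 5.509+29.94+35.76 = 71.21 kN/m.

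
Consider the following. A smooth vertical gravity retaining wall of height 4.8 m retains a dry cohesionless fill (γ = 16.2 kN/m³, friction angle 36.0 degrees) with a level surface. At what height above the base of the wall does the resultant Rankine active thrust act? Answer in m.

1.60 m

K_a = 0.2596.
The pressure distribution is triangular, so the resultant acts at H/3 above the base = 4.8/3 = 1.600 m.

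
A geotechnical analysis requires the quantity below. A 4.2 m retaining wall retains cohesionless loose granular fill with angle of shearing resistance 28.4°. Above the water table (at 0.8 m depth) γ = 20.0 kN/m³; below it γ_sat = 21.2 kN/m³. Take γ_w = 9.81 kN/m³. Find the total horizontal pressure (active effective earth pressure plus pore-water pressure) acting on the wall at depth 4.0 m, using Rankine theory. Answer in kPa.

50.0 kPa

K_a = (1 − sin φ)/(1 + sin φ) = 0.3554.
γ' = 21.2 − 9.81 = 11.39 kN/m³.
Effective vertical stress at 4.0 m: σ'_v = 20.0×0.8 + 11.39×3.20 = 52.45 kPa.
σ'_h = K_a σ'_v = 0.3554 × 52.45 = 18.64 kPa; u = γ_w × 3.20 = 31.39 kPa.
Total σ_h = 18.64 + 31.39 = 50.03 kPa.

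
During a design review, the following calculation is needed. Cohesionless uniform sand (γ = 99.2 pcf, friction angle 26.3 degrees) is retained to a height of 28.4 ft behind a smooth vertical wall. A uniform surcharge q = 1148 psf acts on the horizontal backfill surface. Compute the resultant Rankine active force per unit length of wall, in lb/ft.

28000 lb/ft

K_a = tan²(45° − φ/2) = 0.3859.
Soil triangle: ½ K_a γ H² = 0.5×0.3859×99.2×28.4² = 15440 lb/ft.
Surcharge rectangle: K_a q H = 0.3859×1148×28.4 = 12580 lb/ft.
Total = 15440 + 12580 = 28020 lb/ft.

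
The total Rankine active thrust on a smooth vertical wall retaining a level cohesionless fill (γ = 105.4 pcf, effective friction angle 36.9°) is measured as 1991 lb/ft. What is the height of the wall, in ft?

12.3 ft

K_a = 0.2497. P_a = ½ K_a γ H² ⇒ H = √(2P_a/(K_a γ)).
H = √(2×1991/(0.2497×105.4)) = 12.30 ft.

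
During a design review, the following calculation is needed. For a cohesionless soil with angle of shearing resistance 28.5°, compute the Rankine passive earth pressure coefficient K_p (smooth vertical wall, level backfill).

K_p = (1 + sin φ)/(1 − sin φ) = tan²(45° + 28.5°/2) = 2.825.

2.83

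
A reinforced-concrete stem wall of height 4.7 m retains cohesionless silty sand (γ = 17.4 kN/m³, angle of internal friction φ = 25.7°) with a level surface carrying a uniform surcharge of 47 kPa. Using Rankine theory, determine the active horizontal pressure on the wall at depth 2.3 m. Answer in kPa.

K_a = (1 − sin φ)/(1 + sin φ) = 0.3950.
σ_v = γz + q = 17.4 × 2.3 + 47 = 87.02 kPa.
σ_h = K_a σ_v = 0.3950 × 87.02 = 34.38 kPa.

34.4 kPa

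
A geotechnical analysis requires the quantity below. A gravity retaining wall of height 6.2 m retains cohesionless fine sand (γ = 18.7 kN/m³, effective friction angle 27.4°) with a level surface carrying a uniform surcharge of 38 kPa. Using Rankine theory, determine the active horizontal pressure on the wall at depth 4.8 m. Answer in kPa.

47.2 kPa

K_a = (1 − sin φ)/(1 + sin φ) = 0.3697.
σ_v = γz + q = 18.7 × 4.8 + 38 = 127.8 kPa.
σ_h = K_a σ_v = 0.3697 × 127.8 = 47.23 kPa.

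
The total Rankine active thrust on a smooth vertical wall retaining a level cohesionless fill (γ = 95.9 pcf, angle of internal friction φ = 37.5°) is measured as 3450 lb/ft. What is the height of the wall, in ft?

K_a = 0.2432. P_a = ½ K_a γ H² ⇒ H = √(2P_a/(K_a γ)).
H = √(2×3450/(0.2432×95.9)) = 17.20 ft.

17.2 ft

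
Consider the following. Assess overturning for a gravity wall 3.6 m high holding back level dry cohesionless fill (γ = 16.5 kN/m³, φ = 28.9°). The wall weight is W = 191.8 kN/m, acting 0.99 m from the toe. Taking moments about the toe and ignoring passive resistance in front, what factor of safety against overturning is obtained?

K_a = tan²(45° − 28.9°/2) = 0.3484.
P_a = ½K_aγH² = 0.5×0.3484×16.5×3.6² = 37.25 kN/m, acting at H/3 = 1.200 m above the base.
Overturning moment M_o = P_a × H/3 = 37.25 × 1.200 = 44.70.
Resisting moment M_r = W × 0.99 = 191.8 × 0.99 = 189.9.
FS_overturning = M_r/M_o = 189.9/44.70 = 4.248.

4.25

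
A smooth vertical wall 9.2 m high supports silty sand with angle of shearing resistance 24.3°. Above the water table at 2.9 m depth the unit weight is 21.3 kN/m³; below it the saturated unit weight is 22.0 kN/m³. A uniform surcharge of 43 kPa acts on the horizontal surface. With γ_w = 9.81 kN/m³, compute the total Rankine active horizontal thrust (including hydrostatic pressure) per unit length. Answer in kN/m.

K_a = tan²(45° − φ/2) = 0.4169.
γ' = 22.0 − 9.81 = 12.19 kN/m³. h₂ = H − d_w = 6.3 m.
σ'_h: at surface K_a·q = 17.93; at WT K_a(q+γd_w) = 43.68; at base K_a(q+γd_w+γ'h₂) = 75.70 kPa.
P₁ = ½(17.93+43.68)×2.9 = 89.33; P₂ = ½(43.68+75.70)×6.3 = 376.0; P_w = ½γ_w h₂² = 194.7.
Total = 89.33+376.0+194.7 = 660.1 kN/m.

660 kN/m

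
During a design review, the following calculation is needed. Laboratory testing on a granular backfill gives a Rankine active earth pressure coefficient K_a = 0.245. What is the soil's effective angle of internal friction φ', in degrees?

K_a = tan²(45° − φ/2) ⇒ 45° − φ/2 = arctan(√0.245) = 26.33°.
φ = 2(45° − 26.33°) = 37.33°.

37.3°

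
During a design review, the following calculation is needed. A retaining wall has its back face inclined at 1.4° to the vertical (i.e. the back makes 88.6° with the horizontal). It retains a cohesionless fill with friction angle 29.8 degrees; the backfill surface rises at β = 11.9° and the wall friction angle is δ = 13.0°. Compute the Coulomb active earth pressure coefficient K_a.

0.371

K_a = sin²(α+φ) / [sin²α · sin(α−δ) · (1 + √{sin(φ+δ)sin(φ−β) / (sin(α−δ)sin(α+β))})²].
With α = 88.6°, φ = 29.8°, δ = 13.0°, β = 11.9°: K_a = 0.3708.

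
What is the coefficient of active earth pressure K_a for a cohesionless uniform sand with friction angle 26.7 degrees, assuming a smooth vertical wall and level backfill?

0.380

K_a = (1 − sin φ)/(1 + sin φ) = (1 − sin 26.7°)/(1 + sin 26.7°) = 0.3800.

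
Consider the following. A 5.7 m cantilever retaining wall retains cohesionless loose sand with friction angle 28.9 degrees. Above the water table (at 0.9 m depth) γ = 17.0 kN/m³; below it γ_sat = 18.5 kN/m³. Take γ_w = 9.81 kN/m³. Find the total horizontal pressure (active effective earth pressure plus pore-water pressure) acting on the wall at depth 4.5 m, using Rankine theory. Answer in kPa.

K_a = (1 − sin φ)/(1 + sin φ) = 0.3484.
γ' = 18.5 − 9.81 = 8.690 kN/m³.
Effective vertical stress at 4.5 m: σ'_v = 17.0×0.9 + 8.690×3.60 = 46.58 kPa.
σ'_h = K_a σ'_v = 0.3484 × 46.58 = 16.23 kPa; u = γ_w × 3.60 = 35.32 kPa.
Total σ_h = 16.23 + 35.32 = 51.54 kPa.

51.5 kPa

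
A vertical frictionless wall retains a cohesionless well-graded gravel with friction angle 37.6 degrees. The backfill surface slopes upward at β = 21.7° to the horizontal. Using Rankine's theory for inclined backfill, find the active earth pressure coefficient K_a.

K_a = cos β · (cos β − √(cos²β − cos²φ)) / (cos β + √(cos²β − cos²φ)).
cos β = 0.9291, cos φ = 0.7923, √(cos²β − cos²φ) = 0.4853.
K_a = 0.9291 × (0.9291 − 0.4853)/(0.9291 + 0.4853) = 0.2915.

0.292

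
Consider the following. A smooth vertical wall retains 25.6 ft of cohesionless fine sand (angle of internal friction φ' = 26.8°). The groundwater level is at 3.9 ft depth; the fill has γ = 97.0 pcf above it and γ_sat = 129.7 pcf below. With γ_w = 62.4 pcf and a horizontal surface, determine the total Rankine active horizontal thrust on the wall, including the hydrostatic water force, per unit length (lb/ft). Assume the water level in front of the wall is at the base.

K_a = tan²(45° − φ/2) = 0.3785.
γ' = 129.7 − 62.4 = 67.30 pcf. Depth below WT = 21.7 ft.
σ'_h at WT = K_a γ d_w = 143.2 psf; at base = 143.2 + K_a γ' × 21.7 = 695.9 psf.
P₁ (0–3.9 ft) = ½×143.2×3.9 = 279.2. P₂ (3.9–25.6 ft) = ½(143.2+695.9)×21.7 = 9104.
P_w = ½ γ_w h₂² = 0.5×62.4×21.7² = 14690. Total = 279.2+9104+14690 = 24080 lb/ft.

24100 lb/ft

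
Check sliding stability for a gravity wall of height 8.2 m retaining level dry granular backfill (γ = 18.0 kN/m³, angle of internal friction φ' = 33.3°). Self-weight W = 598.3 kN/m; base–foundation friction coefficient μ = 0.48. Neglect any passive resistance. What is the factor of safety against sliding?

K_a = tan²(45° − 33.3°/2) = 0.2911.
P_a = ½K_aγH² = 0.5×0.2911×18.0×8.2² = 176.2 kN/m, acting at H/3 = 2.733 m above the base.
FS_sliding = μW / P_a = 0.48×598.3 / 176.2 = 1.630.

1.63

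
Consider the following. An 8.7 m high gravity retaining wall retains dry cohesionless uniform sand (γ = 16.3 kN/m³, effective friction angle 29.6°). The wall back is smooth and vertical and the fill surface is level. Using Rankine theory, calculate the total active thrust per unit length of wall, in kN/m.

K_a = tan²(45° − φ/2) = 0.3387.
P_a = ½ K_a γ H² = 0.5 × 0.3387 × 16.3 × 8.7² = 209.0 kN/m.

209 kN/m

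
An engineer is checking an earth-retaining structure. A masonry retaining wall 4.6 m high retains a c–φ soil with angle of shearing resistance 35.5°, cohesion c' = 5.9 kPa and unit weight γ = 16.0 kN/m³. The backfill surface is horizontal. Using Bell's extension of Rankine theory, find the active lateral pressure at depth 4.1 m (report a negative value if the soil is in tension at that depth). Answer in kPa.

K_a = (1 − sin φ)/(1 + sin φ) = 0.2653.
σ_a = K_a γ z − 2c√K_a = 0.2653×16.0×4.1 − 2×5.9×0.5150 = 11.32 kPa.

11.3 kPa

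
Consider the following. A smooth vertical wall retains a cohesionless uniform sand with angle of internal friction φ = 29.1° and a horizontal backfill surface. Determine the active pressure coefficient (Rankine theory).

0.346

K_a = tan²(45° − φ/2) = tan²(30.45°) = 0.3456.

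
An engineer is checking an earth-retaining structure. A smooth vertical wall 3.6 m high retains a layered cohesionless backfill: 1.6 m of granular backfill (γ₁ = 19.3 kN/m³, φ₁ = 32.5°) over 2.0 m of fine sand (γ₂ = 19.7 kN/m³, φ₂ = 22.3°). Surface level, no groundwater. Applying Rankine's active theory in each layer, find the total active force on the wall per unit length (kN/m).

K_a1 = tan²(45°−32.5°/2) = 0.3010; K_a2 = tan²(45°−22.3°/2) = 0.4498.
Layer 1: σ at base = K_a1 γ₁ h₁ = 9.294 kPa; P₁ = ½×9.294×1.6 = 7.435.
Layer 2: σ_v at top = γ₁h₁ = 30.88; σ_h top = K_a2×30.88 = 13.89; σ_h base = K_a2×(30.88+19.7×2.0) = 31.62.
P₂ = ½(13.89+31.62)×2.0 = 45.51. Total P_a = 7.435+45.51 = 52.94 kN/m.

52.9 kN/m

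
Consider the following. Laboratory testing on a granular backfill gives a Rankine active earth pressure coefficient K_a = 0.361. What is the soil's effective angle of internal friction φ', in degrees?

28.0°

K_a = tan²(45° − φ/2) ⇒ 45° − φ/2 = arctan(√0.361) = 31.00°.
φ = 2(45° − 31.00°) = 28.00°.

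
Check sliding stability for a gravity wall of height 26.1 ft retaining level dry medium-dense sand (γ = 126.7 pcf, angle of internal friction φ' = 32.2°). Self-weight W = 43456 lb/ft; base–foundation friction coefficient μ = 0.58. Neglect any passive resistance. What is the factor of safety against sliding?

1.92

K_a = tan²(45° − 32.2°/2) = 0.3047.
P_a = ½K_aγH² = 0.5×0.3047×126.7×26.1² = 13150 lb/ft, acting at H/3 = 8.700 ft above the base.
FS_sliding = μW / P_a = 0.58×43456 / 13150 = 1.917.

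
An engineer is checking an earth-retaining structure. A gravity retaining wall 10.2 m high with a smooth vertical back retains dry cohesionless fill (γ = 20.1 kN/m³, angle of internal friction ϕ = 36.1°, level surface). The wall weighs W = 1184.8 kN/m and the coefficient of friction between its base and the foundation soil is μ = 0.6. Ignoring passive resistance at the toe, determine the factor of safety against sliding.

K_a = tan²(45° − 36.1°/2) = 0.2585.
P_a = ½K_aγH² = 0.5×0.2585×20.1×10.2² = 270.3 kN/m, acting at H/3 = 3.400 m above the base.
FS_sliding = μW / P_a = 0.6×1184.8 / 270.3 = 2.630.

2.63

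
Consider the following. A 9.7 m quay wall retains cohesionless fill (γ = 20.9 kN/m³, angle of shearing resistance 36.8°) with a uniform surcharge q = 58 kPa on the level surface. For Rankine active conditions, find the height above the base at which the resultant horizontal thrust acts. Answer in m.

K_a = 0.2508.
Triangular part P₁ = ½K_aγH² = 246.6 at H/3 = 3.233 m; rectangular part P₂ = K_a q H = 141.1 at H/2 = 4.850 m.
ȳ = (P₁·3.233 + P₂·4.850)/(P₁+P₂) = 3.822 m.

3.82 m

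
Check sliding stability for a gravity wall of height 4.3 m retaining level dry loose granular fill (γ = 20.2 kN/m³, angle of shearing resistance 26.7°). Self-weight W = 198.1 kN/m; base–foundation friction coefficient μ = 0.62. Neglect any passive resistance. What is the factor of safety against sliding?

K_a = tan²(45° − 26.7°/2) = 0.3800.
P_a = ½K_aγH² = 0.5×0.3800×20.2×4.3² = 70.96 kN/m, acting at H/3 = 1.433 m above the base.
FS_sliding = μW / P_a = 0.62×198.1 / 70.96 = 1.731.

1.73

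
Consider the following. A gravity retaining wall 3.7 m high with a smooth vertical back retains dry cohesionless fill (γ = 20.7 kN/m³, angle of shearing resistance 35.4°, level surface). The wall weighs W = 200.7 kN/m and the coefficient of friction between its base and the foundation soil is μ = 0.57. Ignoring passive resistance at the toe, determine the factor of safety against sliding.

3.03

K_a = tan²(45° − 35.4°/2) = 0.2664.
P_a = ½K_aγH² = 0.5×0.2664×20.7×3.7² = 37.75 kN/m, acting at H/3 = 1.233 m above the base.
FS_sliding = μW / P_a = 0.57×200.7 / 37.75 = 3.031.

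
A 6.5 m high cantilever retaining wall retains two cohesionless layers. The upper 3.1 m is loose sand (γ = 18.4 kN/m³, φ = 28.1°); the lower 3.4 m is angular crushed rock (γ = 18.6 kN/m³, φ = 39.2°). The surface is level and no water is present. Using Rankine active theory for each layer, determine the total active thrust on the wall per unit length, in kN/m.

K_a1 = tan²(45°−28.1°/2) = 0.3596; K_a2 = tan²(45°−39.2°/2) = 0.2255.
Layer 1: σ at base = K_a1 γ₁ h₁ = 20.51 kPa; P₁ = ½×20.51×3.1 = 31.79.
Layer 2: σ_v at top = γ₁h₁ = 57.04; σ_h top = K_a2×57.04 = 12.86; σ_h base = K_a2×(57.04+18.6×3.4) = 27.12.
P₂ = ½(12.86+27.12)×3.4 = 67.97. Total P_a = 31.79+67.97 = 99.76 kN/m.

99.8 kN/m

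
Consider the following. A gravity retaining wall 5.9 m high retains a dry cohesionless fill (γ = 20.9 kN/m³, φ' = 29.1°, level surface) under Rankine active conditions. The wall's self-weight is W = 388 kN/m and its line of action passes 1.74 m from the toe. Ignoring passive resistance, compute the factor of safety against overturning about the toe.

2.73

K_a = tan²(45° − 29.1°/2) = 0.3456.
P_a = ½K_aγH² = 0.5×0.3456×20.9×5.9² = 125.7 kN/m, acting at H/3 = 1.967 m above the base.
Overturning moment M_o = P_a × H/3 = 125.7 × 1.967 = 247.2.
Resisting moment M_r = W × 1.74 = 388 × 1.74 = 675.1.
FS_overturning = M_r/M_o = 675.1/247.2 = 2.731.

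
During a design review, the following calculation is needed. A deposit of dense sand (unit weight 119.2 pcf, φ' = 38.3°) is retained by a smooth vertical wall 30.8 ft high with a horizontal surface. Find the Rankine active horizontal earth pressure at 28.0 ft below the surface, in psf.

783 psf

K_a = (1 − sin φ)/(1 + sin φ) = 0.2347.
σ_h = K_a γ z = 0.2347 × 119.2 × 28.0 = 783.5 psf.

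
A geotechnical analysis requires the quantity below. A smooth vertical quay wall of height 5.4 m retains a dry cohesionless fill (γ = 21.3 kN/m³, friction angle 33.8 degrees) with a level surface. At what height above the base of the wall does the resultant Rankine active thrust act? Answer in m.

K_a = 0.2851.
The pressure distribution is triangular, so the resultant acts at H/3 above the base = 5.4/3 = 1.800 m.

1.80 m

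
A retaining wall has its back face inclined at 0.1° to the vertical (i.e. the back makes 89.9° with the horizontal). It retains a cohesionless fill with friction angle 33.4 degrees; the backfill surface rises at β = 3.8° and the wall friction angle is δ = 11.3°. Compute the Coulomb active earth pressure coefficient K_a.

K_a = sin²(α+φ) / [sin²α · sin(α−δ) · (1 + √{sin(φ+δ)sin(φ−β) / (sin(α−δ)sin(α+β))})²].
With α = 89.9°, φ = 33.4°, δ = 11.3°, β = 3.8°: K_a = 0.2798.

0.280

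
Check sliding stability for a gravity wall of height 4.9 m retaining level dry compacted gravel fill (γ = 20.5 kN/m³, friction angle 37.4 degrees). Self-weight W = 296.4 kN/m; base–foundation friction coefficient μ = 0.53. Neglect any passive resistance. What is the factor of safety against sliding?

K_a = tan²(45° − 37.4°/2) = 0.2443.
P_a = ½K_aγH² = 0.5×0.2443×20.5×4.9² = 60.11 kN/m, acting at H/3 = 1.633 m above the base.
FS_sliding = μW / P_a = 0.53×296.4 / 60.11 = 2.613.

2.61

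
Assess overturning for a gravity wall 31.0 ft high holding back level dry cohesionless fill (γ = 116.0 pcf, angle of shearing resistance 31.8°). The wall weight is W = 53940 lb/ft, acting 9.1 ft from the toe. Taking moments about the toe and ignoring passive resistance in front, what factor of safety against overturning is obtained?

K_a = tan²(45° − 31.8°/2) = 0.3098.
P_a = ½K_aγH² = 0.5×0.3098×116.0×31.0² = 17270 lb/ft, acting at H/3 = 10.33 ft above the base.
Overturning moment M_o = P_a × H/3 = 17270 × 10.33 = 178400.
Resisting moment M_r = W × 9.1 = 53940 × 9.1 = 490900.
FS_overturning = M_r/M_o = 490900/178400 = 2.751.

2.75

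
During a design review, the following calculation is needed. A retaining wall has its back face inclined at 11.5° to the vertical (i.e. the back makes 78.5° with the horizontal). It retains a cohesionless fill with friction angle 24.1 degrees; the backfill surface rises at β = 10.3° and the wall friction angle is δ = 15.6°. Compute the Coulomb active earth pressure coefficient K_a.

0.557

K_a = sin²(α+φ) / [sin²α · sin(α−δ) · (1 + √{sin(φ+δ)sin(φ−β) / (sin(α−δ)sin(α+β))})²].
With α = 78.5°, φ = 24.1°, δ = 15.6°, β = 10.3°: K_a = 0.5574.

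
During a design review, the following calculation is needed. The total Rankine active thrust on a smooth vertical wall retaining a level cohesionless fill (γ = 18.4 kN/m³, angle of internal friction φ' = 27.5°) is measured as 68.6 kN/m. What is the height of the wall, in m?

K_a = 0.3682. P_a = ½ K_a γ H² ⇒ H = √(2P_a/(K_a γ)).
H = √(2×68.6/(0.3682×18.4)) = 4.500 m.

4.50 m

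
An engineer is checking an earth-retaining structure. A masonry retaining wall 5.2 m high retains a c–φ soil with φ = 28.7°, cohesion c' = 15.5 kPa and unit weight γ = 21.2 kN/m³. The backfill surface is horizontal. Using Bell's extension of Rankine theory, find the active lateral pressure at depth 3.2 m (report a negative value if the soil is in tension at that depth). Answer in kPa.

K_a = (1 − sin φ)/(1 + sin φ) = 0.3511.
σ_a = K_a γ z − 2c√K_a = 0.3511×21.2×3.2 − 2×15.5×0.5926 = 5.452 kPa.

5.45 kPa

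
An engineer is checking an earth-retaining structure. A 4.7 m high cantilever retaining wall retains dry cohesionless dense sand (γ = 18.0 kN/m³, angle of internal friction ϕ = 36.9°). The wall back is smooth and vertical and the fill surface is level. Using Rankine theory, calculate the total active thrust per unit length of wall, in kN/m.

49.6 kN/m

K_a = tan²(45° − φ/2) = 0.2497.
P_a = ½ K_a γ H² = 0.5 × 0.2497 × 18.0 × 4.7² = 49.64 kN/m.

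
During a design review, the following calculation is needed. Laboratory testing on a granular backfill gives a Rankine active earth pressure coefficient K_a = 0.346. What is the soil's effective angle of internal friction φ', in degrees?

K_a = tan²(45° − φ/2) ⇒ 45° − φ/2 = arctan(√0.346) = 30.46°.
φ = 2(45° − 30.46°) = 29.07°.

29.1°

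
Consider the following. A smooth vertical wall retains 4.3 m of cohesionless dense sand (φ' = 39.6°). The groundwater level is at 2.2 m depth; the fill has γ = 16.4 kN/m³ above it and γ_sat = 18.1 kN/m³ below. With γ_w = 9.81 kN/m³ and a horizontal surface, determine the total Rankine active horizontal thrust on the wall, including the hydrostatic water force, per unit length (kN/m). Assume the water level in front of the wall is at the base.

51.2 kN/m

K_a = tan²(45° − φ/2) = 0.2214.
γ' = 18.1 − 9.81 = 8.290 kN/m³. Depth below WT = 2.1 m.
σ'_h at WT = K_a γ d_w = 7.989 kPa; at base = 7.989 + K_a γ' × 2.1 = 11.84 kPa.
P₁ (0–2.2 m) = ½×7.989×2.2 = 8.788. P₂ (2.2–4.3 m) = ½(7.989+11.84)×2.1 = 20.82.
P_w = ½ γ_w h₂² = 0.5×9.81×2.1² = 21.63. Total = 8.788+20.82+21.63 = 51.24 kN/m.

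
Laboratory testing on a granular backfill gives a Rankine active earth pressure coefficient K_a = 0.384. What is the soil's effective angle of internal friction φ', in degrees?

K_a = tan²(45° − φ/2) ⇒ 45° − φ/2 = arctan(√0.384) = 31.79°.
φ = 2(45° − 31.79°) = 26.43°.

26.4°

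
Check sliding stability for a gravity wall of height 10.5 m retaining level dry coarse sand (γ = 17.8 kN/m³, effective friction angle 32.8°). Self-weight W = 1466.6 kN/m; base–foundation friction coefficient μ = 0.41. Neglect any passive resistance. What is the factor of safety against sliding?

K_a = tan²(45° − 32.8°/2) = 0.2973.
P_a = ½K_aγH² = 0.5×0.2973×17.8×10.5² = 291.7 kN/m, acting at H/3 = 3.500 m above the base.
FS_sliding = μW / P_a = 0.41×1466.6 / 291.7 = 2.062.

2.06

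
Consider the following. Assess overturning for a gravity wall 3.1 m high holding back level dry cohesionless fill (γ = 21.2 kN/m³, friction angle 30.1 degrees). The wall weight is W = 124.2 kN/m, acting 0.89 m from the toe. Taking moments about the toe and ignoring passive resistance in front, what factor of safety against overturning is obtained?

3.16

K_a = tan²(45° − 30.1°/2) = 0.3320.
P_a = ½K_aγH² = 0.5×0.3320×21.2×3.1² = 33.82 kN/m, acting at H/3 = 1.033 m above the base.
Overturning moment M_o = P_a × H/3 = 33.82 × 1.033 = 34.95.
Resisting moment M_r = W × 0.89 = 124.2 × 0.89 = 110.5.
FS_overturning = M_r/M_o = 110.5/34.95 = 3.163.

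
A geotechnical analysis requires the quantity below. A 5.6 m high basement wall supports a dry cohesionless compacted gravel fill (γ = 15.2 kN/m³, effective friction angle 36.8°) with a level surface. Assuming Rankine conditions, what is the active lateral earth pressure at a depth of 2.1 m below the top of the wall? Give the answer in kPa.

K_a = (1 − sin φ)/(1 + sin φ) = 0.2508.
σ_h = K_a γ z = 0.2508 × 15.2 × 2.1 = 8.004 kPa.

8.00 kPa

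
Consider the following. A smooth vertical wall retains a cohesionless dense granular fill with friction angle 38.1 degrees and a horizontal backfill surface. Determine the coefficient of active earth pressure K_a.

0.237

K_a = (1 − sin φ)/(1 + sin φ) = (1 − sin 38.1°)/(1 + sin 38.1°) = 0.2368.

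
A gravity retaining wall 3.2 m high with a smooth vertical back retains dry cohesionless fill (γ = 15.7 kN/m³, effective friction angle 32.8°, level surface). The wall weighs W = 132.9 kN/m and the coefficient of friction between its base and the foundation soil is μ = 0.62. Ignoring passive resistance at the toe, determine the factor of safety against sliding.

3.45

K_a = tan²(45° − 32.8°/2) = 0.2973.
P_a = ½K_aγH² = 0.5×0.2973×15.7×3.2² = 23.90 kN/m, acting at H/3 = 1.067 m above the base.
FS_sliding = μW / P_a = 0.62×132.9 / 23.90 = 3.448.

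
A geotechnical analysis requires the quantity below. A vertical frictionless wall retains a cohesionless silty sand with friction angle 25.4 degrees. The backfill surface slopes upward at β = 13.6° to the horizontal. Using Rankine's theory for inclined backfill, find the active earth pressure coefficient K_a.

K_a = cos β · (cos β − √(cos²β − cos²φ)) / (cos β + √(cos²β − cos²φ)).
cos β = 0.9720, cos φ = 0.9033, √(cos²β − cos²φ) = 0.3587.
K_a = 0.9720 × (0.9720 − 0.3587)/(0.9720 + 0.3587) = 0.4479.

0.448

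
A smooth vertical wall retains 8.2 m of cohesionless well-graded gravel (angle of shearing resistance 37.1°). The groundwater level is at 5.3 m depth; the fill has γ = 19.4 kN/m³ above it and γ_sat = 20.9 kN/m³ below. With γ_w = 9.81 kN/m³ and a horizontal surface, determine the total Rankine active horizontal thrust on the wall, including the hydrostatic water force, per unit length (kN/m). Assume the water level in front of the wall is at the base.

194 kN/m

K_a = tan²(45° − φ/2) = 0.2475.
γ' = 20.9 − 9.81 = 11.09 kN/m³. Depth below WT = 2.9 m.
σ'_h at WT = K_a γ d_w = 25.45 kPa; at base = 25.45 + K_a γ' × 2.9 = 33.41 kPa.
P₁ (0–5.3 m) = ½×25.45×5.3 = 67.44. P₂ (5.3–8.2 m) = ½(25.45+33.41)×2.9 = 85.34.
P_w = ½ γ_w h₂² = 0.5×9.81×2.9² = 41.25. Total = 67.44+85.34+41.25 = 194.0 kN/m.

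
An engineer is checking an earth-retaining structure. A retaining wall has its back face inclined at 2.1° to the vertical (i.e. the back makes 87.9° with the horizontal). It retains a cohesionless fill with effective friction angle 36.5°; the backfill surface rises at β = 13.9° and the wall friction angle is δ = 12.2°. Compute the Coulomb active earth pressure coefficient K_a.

K_a = sin²(α+φ) / [sin²α · sin(α−δ) · (1 + √{sin(φ+δ)sin(φ−β) / (sin(α−δ)sin(α+β))})²].
With α = 87.9°, φ = 36.5°, δ = 12.2°, β = 13.9°: K_a = 0.2922.

0.292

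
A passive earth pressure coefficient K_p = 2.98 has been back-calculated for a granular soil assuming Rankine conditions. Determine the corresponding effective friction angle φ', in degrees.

29.8°

K_p = (1+sin φ)/(1−sin φ) ⇒ sin φ = (K_p − 1)/(K_p + 1) = 0.4975.
φ = arcsin(0.4975) = 29.83°.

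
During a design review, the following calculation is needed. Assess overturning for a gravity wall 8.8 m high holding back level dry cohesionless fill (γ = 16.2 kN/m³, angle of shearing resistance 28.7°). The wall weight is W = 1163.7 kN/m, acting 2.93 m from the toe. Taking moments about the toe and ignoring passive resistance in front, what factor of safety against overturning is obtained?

5.28

K_a = tan²(45° − 28.7°/2) = 0.3511.
P_a = ½K_aγH² = 0.5×0.3511×16.2×8.8² = 220.3 kN/m, acting at H/3 = 2.933 m above the base.
Overturning moment M_o = P_a × H/3 = 220.3 × 2.933 = 646.1.
Resisting moment M_r = W × 2.93 = 1163.7 × 2.93 = 3410.
FS_overturning = M_r/M_o = 3410/646.1 = 5.277.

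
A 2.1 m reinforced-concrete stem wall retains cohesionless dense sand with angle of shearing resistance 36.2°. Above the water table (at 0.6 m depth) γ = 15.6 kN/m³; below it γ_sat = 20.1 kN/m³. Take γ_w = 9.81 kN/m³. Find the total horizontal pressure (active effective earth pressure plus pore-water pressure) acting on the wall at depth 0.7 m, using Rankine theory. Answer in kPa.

3.65 kPa

K_a = (1 − sin φ)/(1 + sin φ) = 0.2574.
γ' = 20.1 − 9.81 = 10.29 kN/m³.
Effective vertical stress at 0.7 m: σ'_v = 15.6×0.6 + 10.29×0.100 = 10.39 kPa.
σ'_h = K_a σ'_v = 0.2574 × 10.39 = 2.674 kPa; u = γ_w × 0.100 = 0.9810 kPa.
Total σ_h = 2.674 + 0.9810 = 3.655 kPa.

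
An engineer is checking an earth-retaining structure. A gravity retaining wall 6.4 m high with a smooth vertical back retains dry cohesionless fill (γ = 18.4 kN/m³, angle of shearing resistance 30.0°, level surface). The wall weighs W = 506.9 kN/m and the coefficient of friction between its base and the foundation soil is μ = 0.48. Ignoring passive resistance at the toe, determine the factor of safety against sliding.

1.94

K_a = tan²(45° − 30.0°/2) = 0.3333.
P_a = ½K_aγH² = 0.5×0.3333×18.4×6.4² = 125.6 kN/m, acting at H/3 = 2.133 m above the base.
FS_sliding = μW / P_a = 0.48×506.9 / 125.6 = 1.937.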